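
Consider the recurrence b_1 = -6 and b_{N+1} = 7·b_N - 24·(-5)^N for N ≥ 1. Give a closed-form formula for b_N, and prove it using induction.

Computing the first terms: b_1 = -6, b_2 = 78, b_3 = -54. This suggests b_N = 2(-5)^N + 4·7^(N - 1).
Base step (N = 1): the formula gives -6 = -6 = b_1.
Inductive step: suppose the statement holds for some i ≥ 1, so b_i = 2(-5)^i + 4·7^(i - 1).
Then b_{i+1} = 7·b_i - 24·(-5)^i = 7·(2(-5)^i + 4·7^(i - 1)) - 24·(-5)^i = 2(-5)^(i + 1) + 4·7^i = 2(-5)^(i+1) + 4·7^((i+1) - 1),
which is the claimed formula at N = i+1.
This completes the induction.

b_N = 2(-5)^N + 4·7^(N - 1)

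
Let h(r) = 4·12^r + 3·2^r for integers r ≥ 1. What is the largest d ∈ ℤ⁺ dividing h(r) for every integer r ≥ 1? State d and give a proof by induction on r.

Computing the first values: h(1) = 54 and h(2) = 588; gcd(54, 588) = 6, so d ≤ 6.
We prove 6 | 4·12^r + 3·2^r for all r ≥ 1 by induction on r.
For the base case r = 1: h(1) = 54 = 6·(9), so 6 | h(1).
Inductive step: assume the claim holds for r = p, i.e. 6 | h(p). Then
h(p+1) − 12·h(p) = (4·12^(p+1) + 3·2^(p+1)) − 12·(4·12^p + 3·2^p) = (3)·2^p·(2 − 12) = (-30)·2^p. Since 6 | h(p) by the inductive hypothesis, 6 | 12·h(p); and 6 | -30 since -30 = 6·-5. Therefore 6 | h(p+1).
By the principle of mathematical induction, the result holds for all r ≥ 1.
Therefore the largest such d is 6.

d = 6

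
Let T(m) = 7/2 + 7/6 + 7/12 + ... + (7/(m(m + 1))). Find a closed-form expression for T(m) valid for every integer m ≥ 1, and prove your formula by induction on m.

We claim T(m) = 7m/(m + 1) for all m ≥ 1.
Base case (m = 1): T(1) = 7/2, and the closed form gives 7/2. They agree.
Inductive step: suppose the statement holds for some p ≥ 1, so T(p) = 7p/(p + 1).
Then T(p+1) = T(p) + (7/((p + 1)(p + 2))) = (7p/(p + 1)) + (7/((p + 1)(p + 2))).
Simplifying, T(p+1) = 7(p + 1)/(p + 2) = 7(p+1)/((p+1) + 1),
which is the closed form with m = p+1.
By the principle of mathematical induction, the result holds for all m ≥ 1.

T(m) = 7m/(m + 1)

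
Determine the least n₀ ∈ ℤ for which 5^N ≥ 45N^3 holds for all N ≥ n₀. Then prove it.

At N = 5: 3125 < 5625, so the inequality fails and n₀ ≥ 6. We prove 5^N ≥ 45N^3 for all N ≥ 6.
When N = 6: 5^N = 15625 and 45N^3 = 9720, so 15625 ≥ 9720.
For the inductive step, assume it holds for an arbitrary r ≥ 6, so 5^r ≥ 45r^3.
Then 5^(r + 1) = 5·(5^r) ≥ 5·(45r^3).
Also, for r ≥ 6 we have 5·(45r^3) ≥ 45(r+1)^3, since 5 ≥ (1 + 1/r)^3 for all r ≥ 6.
Combining, 5^(r + 1) ≥ 45(r+1)^3.
This completes the induction.
Hence the smallest such n₀ is 6.

n₀ = 6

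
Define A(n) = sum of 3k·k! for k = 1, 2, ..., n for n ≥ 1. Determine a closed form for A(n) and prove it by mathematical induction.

A(n) = 3(n + 1)! - 3

We claim A(n) = 3(n + 1)! - 3 for all n ≥ 1.
For the base case n = 1: A(1) = 3, and the closed form gives 3. They agree.
Inductive step: suppose the statement holds for some k ≥ 1, so A(k) = 3(k + 1)! - 3.
Then A(k+1) = A(k) + (3(k + 1)(k + 1)!) = (3(k + 1)! - 3) + (3(k + 1)(k + 1)!).
Simplifying, A(k+1) = 3((k+1) + 1)! - 3,
which is the closed form with n = k+1.
This completes the induction.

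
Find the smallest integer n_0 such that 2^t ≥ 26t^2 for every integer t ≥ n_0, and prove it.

At t = 11: 2048 < 3146, so the inequality fails and n_0 ≥ 12. We prove 2^t ≥ 26t^2 for all t ≥ 12.
Base case (t = 12): 2^t = 4096 and 26t^2 = 3744, so 4096 ≥ 3744.
Inductive step: suppose the statement holds for some j ≥ 12, so 2^j ≥ 26j^2.
Then 2^(j + 1) = 2·(2^j) ≥ 2·(26j^2).
Also, for j ≥ 12 we have 2·(26j^2) ≥ 26(j+1)^2, since 2 ≥ (1 + 1/j)^2 for all j ≥ 12.
Combining, 2^(j + 1) ≥ 26(j+1)^2.
By induction, the statement is established for all t ≥ 12.
Hence the smallest such n_0 is 12.

n_0 = 12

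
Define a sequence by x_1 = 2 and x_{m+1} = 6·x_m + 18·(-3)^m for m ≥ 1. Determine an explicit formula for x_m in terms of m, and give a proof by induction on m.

Computing the first terms: x_1 = 2, x_2 = -42, x_3 = -90. This suggests x_m = -2(-3)^m - 4·6^(m - 1).
Base step (m = 1): the formula gives 2 = 2 = x_1.
Inductive step: assume the claim holds for m = i, so x_i = -2(-3)^i - 4·6^(i - 1).
Then x_{i+1} = 6·x_i + 18·(-3)^i = 6·(-2(-3)^i - 4·6^(i - 1)) + 18·(-3)^i = -2(-3)^(i + 1) - 4·6^i = -2(-3)^(i+1) - 4·6^((i+1) - 1),
which is the claimed formula at m = i+1.
By the principle of mathematical induction, the result holds for all m ≥ 1.

x_m = -2(-3)^m - 4·6^(m - 1)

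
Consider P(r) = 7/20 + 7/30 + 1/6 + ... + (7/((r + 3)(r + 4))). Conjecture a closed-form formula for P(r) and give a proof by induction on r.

We claim P(r) = 7r/(4(r + 4)) for all r ≥ 1.
Base case (r = 1): P(1) = 7/20, and the closed form gives 7/20. They agree.
Suppose the result is true for r = k, so P(k) = 7k/(4(k + 4)).
Then P(k+1) = P(k) + (7/((k + 4)(k + 5))) = (7k/(4(k + 4))) + (7/((k + 4)(k + 5))).
Simplifying, P(k+1) = 7(k + 1)/(4(k + 5)) = 7(k+1)/(4((k+1) + 4)),
which is the closed form with r = k+1.
By induction, the statement is established for all r ≥ 1.

P(r) = 7r/(4(r + 4))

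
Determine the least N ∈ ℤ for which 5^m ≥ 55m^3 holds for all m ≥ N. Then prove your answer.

N = 6

At m = 5: 3125 < 6875, so the inequality fails and N ≥ 6. We prove 5^m ≥ 55m^3 for all m ≥ 6.
Base step (m = 6): 5^m = 15625 and 55m^3 = 11880, so 15625 ≥ 11880.
For the inductive step, assume it holds for an arbitrary i ≥ 6, so 5^i ≥ 55i^3.
Then 5^(i + 1) = 5·(5^i) ≥ 5·(55i^3).
Also, for i ≥ 6 we have 5·(55i^3) ≥ 55(i+1)^3, since 5 ≥ (1 + 1/i)^3 for all i ≥ 6.
Combining, 5^(i + 1) ≥ 55(i+1)^3.
Hence, by induction on m, the claim holds for every m ≥ 6.
Hence the smallest such N is 6.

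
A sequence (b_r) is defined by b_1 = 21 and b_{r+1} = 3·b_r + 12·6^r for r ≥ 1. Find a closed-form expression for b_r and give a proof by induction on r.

b_r = -3^r + 4·6^r

Computing the first terms: b_1 = 21, b_2 = 135, b_3 = 837. This suggests b_r = -3^r + 4·6^r.
For the base case r = 1: the formula gives 21 = 21 = b_1.
For the inductive step, assume it holds for an arbitrary i ≥ 1, so b_i = -3^i + 4·6^i.
Then b_{i+1} = 3·b_i + 12·6^i = 3·(-3^i + 4·6^i) + 12·6^i = -3^(i + 1) + 4·6^(i + 1),
which is the claimed formula at r = i+1.
Hence, by induction on r, the claim holds for every r ≥ 1.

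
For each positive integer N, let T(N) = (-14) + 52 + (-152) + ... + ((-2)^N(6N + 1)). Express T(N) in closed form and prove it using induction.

T(N) = 2(-2)^N(2N + 1) - 2

We claim T(N) = 2(-2)^N(2N + 1) - 2 for all N ≥ 1.
Base step (N = 1): T(1) = -14, and the closed form gives -14. They agree.
Inductive step: assume the claim holds for N = m, so T(m) = 2(-2)^m(2m + 1) - 2.
Then T(m+1) = T(m) + ((-2)^(m + 1)(6m + 7)) = (2(-2)^m(2m + 1) - 2) + ((-2)^(m + 1)(6m + 7)).
Simplifying, T(m+1) = -8(-2)^m·m - 12(-2)^m - 2 = 2(-2)^(m+1)(2(m+1) + 1) - 2,
which is the closed form with N = m+1.
This completes the induction.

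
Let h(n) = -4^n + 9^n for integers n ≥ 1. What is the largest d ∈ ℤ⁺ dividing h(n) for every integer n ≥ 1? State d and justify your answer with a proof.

d = 5

Computing the first values: h(1) = 5 and h(2) = 65; gcd(5, 65) = 5, so d ≤ 5.
We prove 5 | -4^n + 9^n for all n ≥ 1 by induction on n.
Base case (n = 1): h(1) = 5 = 5·(1), so 5 | h(1).
For the inductive step, assume it holds for an arbitrary p ≥ 1, i.e. 5 | h(p). Then
9^{p+1} − 4^{p+1} = 9·9^p − 4·4^p = 9·(9^p − 4^p) + (5)·4^p. The first term is divisible by 5 by the inductive hypothesis, and the second term (5)·4^p is divisible by 5 since 5 | 5. Hence 5 | h(p+1).
Hence, by induction on n, the claim holds for every n ≥ 1.
Therefore the largest such d is 5.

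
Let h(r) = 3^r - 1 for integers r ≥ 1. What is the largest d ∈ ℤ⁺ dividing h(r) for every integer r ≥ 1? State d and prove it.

Computing the first values: h(1) = 2 and h(2) = 8; gcd(2, 8) = 2, so d ≤ 2.
We prove 2 | 3^r - 1 for all r ≥ 1 by induction on r.
For the base case r = 1: h(1) = 2 = 2·(1), so 2 | h(1).
Inductive step: suppose the statement holds for some m ≥ 1, i.e. 2 | h(m). Then
3^{m+1} − 1^{m+1} = 3·3^m − 1·1^m = 3·(3^m − 1^m) + (2)·1^m. The first term is divisible by 2 by the inductive hypothesis, and the second term (2)·1^m is divisible by 2 since 2 | 2. Hence 2 | h(m+1).
This completes the induction.
Therefore the largest such d is 2.

d = 2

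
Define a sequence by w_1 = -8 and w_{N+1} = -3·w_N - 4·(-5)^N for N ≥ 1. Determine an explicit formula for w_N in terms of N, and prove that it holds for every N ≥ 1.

w_N = 2(-3)^(N - 1) + 2(-5)^N

Computing the first terms: w_1 = -8, w_2 = 44, w_3 = -232. This suggests w_N = 2(-3)^(N - 1) + 2(-5)^N.
Base step (N = 1): the formula gives -8 = -8 = w_1.
For the inductive step, assume it holds for an arbitrary k ≥ 1, so w_k = 2(-3)^(k - 1) + 2(-5)^k.
Then w_{k+1} = -3·w_k - 4·(-5)^k = -3·(2(-3)^(k - 1) + 2(-5)^k) - 4·(-5)^k = 2(-3)^k + 2(-5)^(k + 1) = 2(-3)^((k+1) - 1) + 2(-5)^(k+1),
which is the claimed formula at N = k+1.
Hence, by induction on N, the claim holds for every N ≥ 1.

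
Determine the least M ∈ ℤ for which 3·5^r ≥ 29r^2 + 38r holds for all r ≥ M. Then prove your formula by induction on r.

M = 3

At r = 2: 75 < 192, so the inequality fails and M ≥ 3. We prove 3·5^r ≥ 29r^2 + 38r for all r ≥ 3.
For the base case r = 3: 3·5^r = 375 and 29r^2 + 38r = 375, so 375 ≥ 375.
Suppose the result is true for r = m, so 3·5^m ≥ 29m^2 + 38m.
Then 3·5^(m + 1) = 5·(3·5^m) ≥ 5·(29m^2 + 38m).
Also, for m ≥ 3 we have 5·(29m^2 + 38m) ≥ 29(m+1)^2 + 38(m+1), since 5·(29m^2 + 38m) − (29(m+1)^2 + 38(m+1)) = 116m^2 + 94m - 67, which is nonnegative for all m ≥ 3.
Combining, 3·5^(m + 1) ≥ 29(m+1)^2 + 38(m+1).
By the principle of mathematical induction, the result holds for all r ≥ 3.
Hence the smallest such M is 3.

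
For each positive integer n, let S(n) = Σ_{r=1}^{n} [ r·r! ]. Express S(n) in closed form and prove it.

S(n) = (n + 1)! - 1

We claim S(n) = (n + 1)! - 1 for all n ≥ 1.
Base step (n = 1): S(1) = 1, and the closed form gives 1. They agree.
Suppose the result is true for n = r, so S(r) = (r + 1)! - 1.
Then S(r+1) = S(r) + ((r + 1)(r + 1)!) = ((r + 1)! - 1) + ((r + 1)(r + 1)!).
Simplifying, S(r+1) = ((r+1) + 1)! - 1,
which is the closed form with n = r+1.
By induction, the statement is established for all n ≥ 1.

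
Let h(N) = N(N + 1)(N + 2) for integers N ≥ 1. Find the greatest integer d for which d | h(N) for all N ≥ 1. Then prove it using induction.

d = 6

Computing the first values: h(1) = 6 and h(2) = 24; gcd(6, 24) = 6, so d ≤ 6.
We prove 6 | N(N + 1)(N + 2) for all N ≥ 1 by induction on N.
When N = 1: h(1) = 6 = 6·(1), so 6 | h(1).
Suppose the result is true for N = m, i.e. 6 | h(m). Then
h(m+1) − h(m) = (m+1)·(m+2)·(m+3) − m·(m+1)·(m+2) = (m+1)·(m+2)·[(m+3) − m] = 3·(m+1)·(m+2). The product of 2 consecutive integers is divisible by (2)! = 2, so h(m+1) − h(m) is divisible by 3·2 = 6. By the inductive hypothesis 6 | h(m), hence 6 | h(m+1).
This completes the induction.
Therefore the largest such d is 6.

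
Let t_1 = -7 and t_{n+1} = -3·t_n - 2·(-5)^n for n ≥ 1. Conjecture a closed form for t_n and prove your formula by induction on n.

Computing the first terms: t_1 = -7, t_2 = 31, t_3 = -143. This suggests t_n = -2(-3)^(n - 1) + (-5)^n.
When n = 1: the formula gives -7 = -7 = t_1.
Inductive step: assume the claim holds for n = m, so t_m = -2(-3)^(m - 1) + (-5)^m.
Then t_{m+1} = -3·t_m - 2·(-5)^m = -3·(-2(-3)^(m - 1) + (-5)^m) - 2·(-5)^m = -2(-3)^m + (-5)^(m + 1) = -2(-3)^((m+1) - 1) + (-5)^(m+1),
which is the claimed formula at n = m+1.
This completes the induction.

t_n = -2(-3)^(n - 1) + (-5)^n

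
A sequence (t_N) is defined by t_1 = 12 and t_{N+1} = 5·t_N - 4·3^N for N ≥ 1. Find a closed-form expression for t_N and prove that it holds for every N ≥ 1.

t_N = 2·3^N + 6·5^(N - 1)

Computing the first terms: t_1 = 12, t_2 = 48, t_3 = 204. This suggests t_N = 2·3^N + 6·5^(N - 1).
Base step (N = 1): the formula gives 12 = 12 = t_1.
Inductive step: assume the claim holds for N = k, so t_k = 2·3^k + 6·5^(k - 1).
Then t_{k+1} = 5·t_k - 4·3^k = 5·(2·3^k + 6·5^(k - 1)) - 4·3^k = 2·3^(k + 1) + 6·5^k = 2·3^(k+1) + 6·5^((k+1) - 1),
which is the claimed formula at N = k+1.
By the principle of mathematical induction, the result holds for all N ≥ 1.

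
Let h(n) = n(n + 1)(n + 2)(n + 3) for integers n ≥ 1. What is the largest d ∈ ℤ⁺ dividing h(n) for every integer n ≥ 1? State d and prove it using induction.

d = 24

Computing the first values: h(1) = 24 and h(2) = 120; gcd(24, 120) = 24, so d ≤ 24.
We prove 24 | n(n + 1)(n + 2)(n + 3) for all n ≥ 1 by induction on n.
Base step (n = 1): h(1) = 24 = 24·(1), so 24 | h(1).
Suppose the result is true for n = p, i.e. 24 | h(p). Then
h(p+1) − h(p) = (p+1)·(p+2)·(p+3)·(p+4) − p·(p+1)·(p+2)·(p+3) = (p+1)·(p+2)·(p+3)·[(p+4) − p] = 4·(p+1)·(p+2)·(p+3). The product of 3 consecutive integers is divisible by (3)! = 6, so h(p+1) − h(p) is divisible by 4·6 = 24. By the inductive hypothesis 24 | h(p), hence 24 | h(p+1).
By induction, the statement is established for all n ≥ 1.
Therefore the largest such d is 24.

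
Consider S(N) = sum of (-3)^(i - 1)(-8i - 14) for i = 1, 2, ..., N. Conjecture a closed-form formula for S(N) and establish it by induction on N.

We claim S(N) = 2(-3)^N(N + 2) - 4 for all N ≥ 1.
Base case (N = 1): S(1) = -22, and the closed form gives -22. They agree.
Suppose the result is true for N = i, so S(i) = 2(-3)^i(i + 2) - 4.
Then S(i+1) = S(i) + ((-3)^i(-8i - 22)) = (2(-3)^i(i + 2) - 4) + ((-3)^i(-8i - 22)).
Simplifying, S(i+1) = -6(-3)^i·i - 18(-3)^i - 4 = 2(-3)^(i+1)((i+1) + 2) - 4,
which is the closed form with N = i+1.
By the principle of mathematical induction, the result holds for all N ≥ 1.

S(N) = 2(-3)^N(N + 2) - 4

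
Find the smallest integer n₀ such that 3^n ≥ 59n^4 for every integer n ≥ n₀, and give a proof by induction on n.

n₀ = 14

At n = 13: 1594323 < 1685099, so the inequality fails and n₀ ≥ 14. We prove 3^n ≥ 59n^4 for all n ≥ 14.
Base step (n = 14): 3^n = 4782969 and 59n^4 = 2266544, so 4782969 ≥ 2266544.
Inductive step: assume the claim holds for n = j, so 3^j ≥ 59j^4.
Then 3^(j + 1) = 3·(3^j) ≥ 3·(59j^4).
Also, for j ≥ 14 we have 3·(59j^4) ≥ 59(j+1)^4, since 3 ≥ (1 + 1/j)^4 for all j ≥ 14.
Combining, 3^(j + 1) ≥ 59(j+1)^4.
By induction, the statement is established for all n ≥ 14.
Hence the smallest such n₀ is 14.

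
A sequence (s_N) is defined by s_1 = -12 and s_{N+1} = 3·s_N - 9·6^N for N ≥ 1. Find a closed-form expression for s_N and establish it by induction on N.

Computing the first terms: s_1 = -12, s_2 = -90, s_3 = -594. This suggests s_N = 2·3^N - 3·6^N.
Base step (N = 1): the formula gives -12 = -12 = s_1.
Suppose the result is true for N = k, so s_k = 2·3^k - 3·6^k.
Then s_{k+1} = 3·s_k - 9·6^k = 3·(2·3^k - 3·6^k) - 9·6^k = 2·3^(k + 1) - 3·6^(k + 1),
which is the claimed formula at N = k+1.
By the principle of mathematical induction, the result holds for all N ≥ 1.

s_N = 2·3^N - 3·6^N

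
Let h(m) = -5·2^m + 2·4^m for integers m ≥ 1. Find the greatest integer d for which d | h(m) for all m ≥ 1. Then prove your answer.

d = 2

Computing the first values: h(1) = -2 and h(2) = 12; gcd(-2, 12) = 2, so d ≤ 2.
We prove 2 | -5·2^m + 2·4^m for all m ≥ 1 by induction on m.
When m = 1: h(1) = -2 = 2·(-1), so 2 | h(1).
Inductive step: suppose the statement holds for some k ≥ 1, i.e. 2 | h(k). Then
h(k+1) − 4·h(k) = (-5·2^(k+1) + 2·4^(k+1)) − 4·(-5·2^k + 2·4^k) = (-5)·2^k·(2 − 4) = (10)·2^k. Since 2 | h(k) by the inductive hypothesis, 2 | 4·h(k); and 2 | 10 since 10 = 2·5. Therefore 2 | h(k+1).
By the principle of mathematical induction, the result holds for all m ≥ 1.
Therefore the largest such d is 2.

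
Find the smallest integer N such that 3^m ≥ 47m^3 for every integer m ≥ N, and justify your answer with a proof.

At m = 9: 19683 < 34263, so the inequality fails and N ≥ 10. We prove 3^m ≥ 47m^3 for all m ≥ 10.
Base step (m = 10): 3^m = 59049 and 47m^3 = 47000, so 59049 ≥ 47000.
Inductive step: suppose the statement holds for some p ≥ 10, so 3^p ≥ 47p^3.
Then 3^(p + 1) = 3·(3^p) ≥ 3·(47p^3).
Also, for p ≥ 10 we have 3·(47p^3) ≥ 47(p+1)^3, since 3 ≥ (1 + 1/p)^3 for all p ≥ 10.
Combining, 3^(p + 1) ≥ 47(p+1)^3.
By induction, the statement is established for all m ≥ 10.
Hence the smallest such N is 10.

N = 10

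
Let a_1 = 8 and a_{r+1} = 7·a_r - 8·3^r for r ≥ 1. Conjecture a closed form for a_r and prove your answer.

a_r = 2·3^r + 2·7^(r - 1)

Computing the first terms: a_1 = 8, a_2 = 32, a_3 = 152. This suggests a_r = 2·3^r + 2·7^(r - 1).
When r = 1: the formula gives 8 = 8 = a_1.
Inductive step: suppose the statement holds for some p ≥ 1, so a_p = 2·3^p + 2·7^(p - 1).
Then a_{p+1} = 7·a_p - 8·3^p = 7·(2·3^p + 2·7^(p - 1)) - 8·3^p = 2·3^(p + 1) + 2·7^p = 2·3^(p+1) + 2·7^((p+1) - 1),
which is the claimed formula at r = p+1.
Hence, by induction on r, the claim holds for every r ≥ 1.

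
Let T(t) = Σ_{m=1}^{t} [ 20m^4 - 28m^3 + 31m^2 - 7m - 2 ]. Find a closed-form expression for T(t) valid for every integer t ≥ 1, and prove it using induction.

T(t) = t(4t^4 + 3t^3 + 3t^2 + 5t - 1)

We claim T(t) = t(4t^4 + 3t^3 + 3t^2 + 5t - 1) for all t ≥ 1.
Base case (t = 1): T(1) = 14, and the closed form gives 14. They agree.
Inductive step: assume the claim holds for t = m, so T(m) = m(4m^4 + 3m^3 + 3m^2 + 5m - 1).
Then T(m+1) = T(m) + (20m^4 + 52m^3 + 67m^2 + 51m + 14) = (m(4m^4 + 3m^3 + 3m^2 + 5m - 1)) + (20m^4 + 52m^3 + 67m^2 + 51m + 14).
Simplifying, T(m+1) = (m + 1)(4m^4 + 19m^3 + 36m^2 + 36m + 14) = (m+1)(4(m+1)^4 + 3(m+1)^3 + 3(m+1)^2 + 5(m+1) - 1),
which is the closed form with t = m+1.
Hence, by induction on t, the claim holds for every t ≥ 1.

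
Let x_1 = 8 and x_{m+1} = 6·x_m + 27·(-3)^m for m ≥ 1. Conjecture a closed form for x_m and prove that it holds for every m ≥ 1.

x_m = (-3)^(m + 1) - 6^(m - 1)

Computing the first terms: x_1 = 8, x_2 = -33, x_3 = 45. This suggests x_m = (-3)^(m + 1) - 6^(m - 1).
When m = 1: the formula gives 8 = 8 = x_1.
Inductive step: suppose the statement holds for some p ≥ 1, so x_p = (-3)^(p + 1) - 6^(p - 1).
Then x_{p+1} = 6·x_p + 27·(-3)^p = 6·((-3)^(p + 1) - 6^(p - 1)) + 27·(-3)^p = (-3)^(p + 2) - 6^p = (-3)^((p+1) + 1) - 6^((p+1) - 1),
which is the claimed formula at m = p+1.
By induction, the statement is established for all m ≥ 1.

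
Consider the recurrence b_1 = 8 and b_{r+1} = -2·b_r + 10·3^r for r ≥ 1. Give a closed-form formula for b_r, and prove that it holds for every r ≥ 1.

b_r = -(-2)^r + 2·3^r

Computing the first terms: b_1 = 8, b_2 = 14, b_3 = 62. This suggests b_r = -(-2)^r + 2·3^r.
For the base case r = 1: the formula gives 8 = 8 = b_1.
Inductive step: suppose the statement holds for some m ≥ 1, so b_m = -(-2)^m + 2·3^m.
Then b_{m+1} = -2·b_m + 10·3^m = -2·(-(-2)^m + 2·3^m) + 10·3^m = -(-2)^(m + 1) + 2·3^(m + 1),
which is the claimed formula at r = m+1.
By induction, the statement is established for all r ≥ 1.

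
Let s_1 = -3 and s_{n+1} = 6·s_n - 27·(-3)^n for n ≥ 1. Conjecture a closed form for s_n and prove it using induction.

Computing the first terms: s_1 = -3, s_2 = 63, s_3 = 135. This suggests s_n = -(-3)^(n + 1) + 6^n.
Base step (n = 1): the formula gives -3 = -3 = s_1.
For the inductive step, assume it holds for an arbitrary k ≥ 1, so s_k = -(-3)^(k + 1) + 6^k.
Then s_{k+1} = 6·s_k - 27·(-3)^k = 6·(-(-3)^(k + 1) + 6^k) - 27·(-3)^k = -(-3)^(k + 2) + 6^(k + 1) = -(-3)^((k+1) + 1) + 6^(k+1),
which is the claimed formula at n = k+1.
By the principle of mathematical induction, the result holds for all n ≥ 1.

s_n = -(-3)^(n + 1) + 6^n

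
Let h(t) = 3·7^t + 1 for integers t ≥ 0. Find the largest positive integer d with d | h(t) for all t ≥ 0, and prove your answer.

d = 2

Computing the first values: h(0) = 4 and h(1) = 22; gcd(4, 22) = 2, so d ≤ 2.
We prove 2 | 3·7^t + 1 for all t ≥ 0 by induction on t.
For the base case t = 0: h(0) = 4 = 2·(2), so 2 | h(0).
Inductive step: assume the claim holds for t = k, i.e. 2 | h(k). Then
h(k+1) = 3·7^(k+1) + 1 = 7·(3·7^k + 1) - 6 = 7·h(k) - 6. The first term is divisible by 2 by the inductive hypothesis, and -6 is divisible by 2. Hence 2 | h(k+1).
Hence, by induction on t, the claim holds for every t ≥ 0.
Therefore the largest such d is 2.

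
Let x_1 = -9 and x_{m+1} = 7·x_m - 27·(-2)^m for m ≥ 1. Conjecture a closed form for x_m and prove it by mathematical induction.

Computing the first terms: x_1 = -9, x_2 = -9, x_3 = -171. This suggests x_m = 3(-2)^m - 3·7^(m - 1).
For the base case m = 1: the formula gives -9 = -9 = x_1.
Inductive step: suppose the statement holds for some i ≥ 1, so x_i = 3(-2)^i - 3·7^(i - 1).
Then x_{i+1} = 7·x_i - 27·(-2)^i = 7·(3(-2)^i - 3·7^(i - 1)) - 27·(-2)^i = 3(-2)^(i + 1) - 3·7^i = 3(-2)^(i+1) - 3·7^((i+1) - 1),
which is the claimed formula at m = i+1.
By induction, the statement is established for all m ≥ 1.

x_m = 3(-2)^m - 3·7^(m - 1)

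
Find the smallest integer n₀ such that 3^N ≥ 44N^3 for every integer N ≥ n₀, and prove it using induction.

At N = 9: 19683 < 32076, so the inequality fails and n₀ ≥ 10. We prove 3^N ≥ 44N^3 for all N ≥ 10.
Base case (N = 10): 3^N = 59049 and 44N^3 = 44000, so 59049 ≥ 44000.
Suppose the result is true for N = r, so 3^r ≥ 44r^3.
Then 3^(r + 1) = 3·(3^r) ≥ 3·(44r^3).
Also, for r ≥ 10 we have 3·(44r^3) ≥ 44(r+1)^3, since 3 ≥ (1 + 1/r)^3 for all r ≥ 10.
Combining, 3^(r + 1) ≥ 44(r+1)^3.
Hence, by induction on N, the claim holds for every N ≥ 10.
Hence the smallest such n₀ is 10.

n₀ = 10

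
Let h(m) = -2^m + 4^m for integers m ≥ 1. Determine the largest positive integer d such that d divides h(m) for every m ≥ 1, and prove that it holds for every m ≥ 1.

Computing the first values: h(1) = 2 and h(2) = 12; gcd(2, 12) = 2, so d ≤ 2.
We prove 2 | -2^m + 4^m for all m ≥ 1 by induction on m.
Base step (m = 1): h(1) = 2 = 2·(1), so 2 | h(1).
For the inductive step, assume it holds for an arbitrary i ≥ 1, i.e. 2 | h(i). Then
4^{i+1} − 2^{i+1} = 4·4^i − 2·2^i = 4·(4^i − 2^i) + (2)·2^i. The first term is divisible by 2 by the inductive hypothesis, and the second term (2)·2^i is divisible by 2 since 2 | 2. Hence 2 | h(i+1).
By induction, the statement is established for all m ≥ 1.
Therefore the largest such d is 2.

d = 2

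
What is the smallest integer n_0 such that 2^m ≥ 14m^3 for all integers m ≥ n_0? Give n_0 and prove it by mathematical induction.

At m = 15: 32768 < 47250, so the inequality fails and n_0 ≥ 16. We prove 2^m ≥ 14m^3 for all m ≥ 16.
Base case (m = 16): 2^m = 65536 and 14m^3 = 57344, so 65536 ≥ 57344.
Inductive step: assume the claim holds for m = r, so 2^r ≥ 14r^3.
Then 2^(r + 1) = 2·(2^r) ≥ 2·(14r^3).
Also, for r ≥ 16 we have 2·(14r^3) ≥ 14(r+1)^3, since 2 ≥ (1 + 1/r)^3 for all r ≥ 16.
Combining, 2^(r + 1) ≥ 14(r+1)^3.
By induction, the statement is established for all m ≥ 16.
Hence the smallest such n_0 is 16.

n_0 = 16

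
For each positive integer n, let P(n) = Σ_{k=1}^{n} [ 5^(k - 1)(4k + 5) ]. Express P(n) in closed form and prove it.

P(n) = 5^n(n + 1) - 1

We claim P(n) = 5^n(n + 1) - 1 for all n ≥ 1.
For the base case n = 1: P(1) = 9, and the closed form gives 9. They agree.
Inductive step: suppose the statement holds for some k ≥ 1, so P(k) = 5^k(k + 1) - 1.
Then P(k+1) = P(k) + (5^k(4k + 9)) = (5^k(k + 1) - 1) + (5^k(4k + 9)).
Simplifying, P(k+1) = 5·5^k·k + 10·5^k - 1 = 5^(k+1)((k+1) + 1) - 1,
which is the closed form with n = k+1.
By induction, the statement is established for all n ≥ 1.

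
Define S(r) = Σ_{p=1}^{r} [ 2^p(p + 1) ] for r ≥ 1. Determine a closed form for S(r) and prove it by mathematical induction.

We claim S(r) = 2^(r + 1)r for all r ≥ 1.
Base step (r = 1): S(1) = 4, and the closed form gives 4. They agree.
Inductive step: assume the claim holds for r = p, so S(p) = 2^(p + 1)p.
Then S(p+1) = S(p) + (2^(p + 1)(p + 2)) = (2^(p + 1)p) + (2^(p + 1)(p + 2)).
Simplifying, S(p+1) = 2^(p + 2)(p + 1) = 2^((p+1) + 1)(p+1),
which is the closed form with r = p+1.
By induction, the statement is established for all r ≥ 1.

S(r) = 2^(r + 1)r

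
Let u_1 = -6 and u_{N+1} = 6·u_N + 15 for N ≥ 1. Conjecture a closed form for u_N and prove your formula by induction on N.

u_N = -3·6^(N - 1) - 3

Computing the first terms: u_1 = -6, u_2 = -21, u_3 = -111. This suggests u_N = -3·6^(N - 1) - 3.
When N = 1: the formula gives -6 = -6 = u_1.
Suppose the result is true for N = p, so u_p = -3·6^(p - 1) - 3.
Then u_{p+1} = 6·u_p + 15 = 6·(-3·6^(p - 1) - 3) + 15 = -3·6^p - 3 = -3·6^((p+1) - 1) - 3,
which is the claimed formula at N = p+1.
By the principle of mathematical induction, the result holds for all N ≥ 1.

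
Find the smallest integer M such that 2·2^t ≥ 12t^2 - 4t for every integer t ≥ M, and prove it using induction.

At t = 8: 512 < 736, so the inequality fails and M ≥ 9. We prove 2·2^t ≥ 12t^2 - 4t for all t ≥ 9.
When t = 9: 2·2^t = 1024 and 12t^2 - 4t = 936, so 1024 ≥ 936.
Suppose the result is true for t = r, so 2·2^r ≥ 12r^2 - 4r.
Then 2·2^(r + 1) = 2·(2·2^r) ≥ 2·(12r^2 - 4r).
Also, for r ≥ 9 we have 2·(12r^2 - 4r) ≥ 12(r+1)^2 - 4(r+1), since 2·(12r^2 - 4r) − (12(r+1)^2 - 4(r+1)) = 12r^2 - 28r - 8, which is nonnegative for all r ≥ 9.
Combining, 2·2^(r + 1) ≥ 12(r+1)^2 - 4(r+1).
By induction, the statement is established for all t ≥ 9.
Hence the smallest such M is 9.

M = 9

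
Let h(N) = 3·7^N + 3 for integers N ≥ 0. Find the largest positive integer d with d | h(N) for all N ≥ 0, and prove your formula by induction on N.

Computing the first values: h(0) = 6 and h(1) = 24; gcd(6, 24) = 6, so d ≤ 6.
We prove 6 | 3·7^N + 3 for all N ≥ 0 by induction on N.
Base step (N = 0): h(0) = 6 = 6·(1), so 6 | h(0).
For the inductive step, assume it holds for an arbitrary j ≥ 0, i.e. 6 | h(j). Then
h(j+1) = 3·7^(j+1) + 3 = 7·(3·7^j + 3) - 18 = 7·h(j) - 18. The first term is divisible by 6 by the inductive hypothesis, and -18 is divisible by 6. Hence 6 | h(j+1).
By the principle of mathematical induction, the result holds for all N ≥ 0.
Therefore the largest such d is 6.

d = 6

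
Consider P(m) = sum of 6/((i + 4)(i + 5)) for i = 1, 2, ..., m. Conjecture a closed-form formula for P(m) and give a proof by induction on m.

We claim P(m) = 6m/(5(m + 5)) for all m ≥ 1.
For the base case m = 1: P(1) = 1/5, and the closed form gives 1/5. They agree.
Inductive step: suppose the statement holds for some i ≥ 1, so P(i) = 6i/(5(i + 5)).
Then P(i+1) = P(i) + (6/((i + 5)(i + 6))) = (6i/(5(i + 5))) + (6/((i + 5)(i + 6))).
Simplifying, P(i+1) = 6(i + 1)/(5(i + 6)) = 6(i+1)/(5((i+1) + 5)),
which is the closed form with m = i+1.
Hence, by induction on m, the claim holds for every m ≥ 1.

P(m) = 6m/(5(m + 5))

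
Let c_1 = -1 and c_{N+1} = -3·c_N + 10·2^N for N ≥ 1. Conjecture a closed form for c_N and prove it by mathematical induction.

Computing the first terms: c_1 = -1, c_2 = 23, c_3 = -29. This suggests c_N = -5(-3)^(N - 1) + 2^(N + 1).
For the base case N = 1: the formula gives -1 = -1 = c_1.
Suppose the result is true for N = j, so c_j = -5(-3)^(j - 1) + 2^(j + 1).
Then c_{j+1} = -3·c_j + 10·2^j = -3·(-5(-3)^(j - 1) + 2^(j + 1)) + 10·2^j = -5(-3)^j + 2^(j + 2) = -5(-3)^((j+1) - 1) + 2^((j+1) + 1),
which is the claimed formula at N = j+1.
This completes the induction.

c_N = -5(-3)^(N - 1) + 2^(N + 1)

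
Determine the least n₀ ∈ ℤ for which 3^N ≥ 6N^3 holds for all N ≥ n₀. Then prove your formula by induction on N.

At N = 6: 729 < 1296, so the inequality fails and n₀ ≥ 7. We prove 3^N ≥ 6N^3 for all N ≥ 7.
When N = 7: 3^N = 2187 and 6N^3 = 2058, so 2187 ≥ 2058.
Suppose the result is true for N = k, so 3^k ≥ 6k^3.
Then 3^(k + 1) = 3·(3^k) ≥ 3·(6k^3).
Also, for k ≥ 7 we have 3·(6k^3) ≥ 6(k+1)^3, since 3 ≥ (1 + 1/k)^3 for all k ≥ 7.
Combining, 3^(k + 1) ≥ 6(k+1)^3.
By the principle of mathematical induction, the result holds for all N ≥ 7.
Hence the smallest such n₀ is 7.

n₀ = 7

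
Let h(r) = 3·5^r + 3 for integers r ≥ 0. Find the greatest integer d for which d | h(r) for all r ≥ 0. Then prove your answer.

d = 6

Computing the first values: h(0) = 6 and h(1) = 18; gcd(6, 18) = 6, so d ≤ 6.
We prove 6 | 3·5^r + 3 for all r ≥ 0 by induction on r.
When r = 0: h(0) = 6 = 6·(1), so 6 | h(0).
Inductive step: assume the claim holds for r = p, i.e. 6 | h(p). Then
h(p+1) = 3·5^(p+1) + 3 = 5·(3·5^p + 3) - 12 = 5·h(p) - 12. The first term is divisible by 6 by the inductive hypothesis, and -12 is divisible by 6. Hence 6 | h(p+1).
By induction, the statement is established for all r ≥ 0.
Therefore the largest such d is 6.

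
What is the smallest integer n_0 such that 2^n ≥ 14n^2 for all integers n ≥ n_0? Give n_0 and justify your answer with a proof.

At n = 10: 1024 < 1400, so the inequality fails and n_0 ≥ 11. We prove 2^n ≥ 14n^2 for all n ≥ 11.
Base step (n = 11): 2^n = 2048 and 14n^2 = 1694, so 2048 ≥ 1694.
Inductive step: suppose the statement holds for some j ≥ 11, so 2^j ≥ 14j^2.
Then 2^(j + 1) = 2·(2^j) ≥ 2·(14j^2).
Also, for j ≥ 11 we have 2·(14j^2) ≥ 14(j+1)^2, since 2 ≥ (1 + 1/j)^2 for all j ≥ 11.
Combining, 2^(j + 1) ≥ 14(j+1)^2.
By the principle of mathematical induction, the result holds for all n ≥ 11.
Hence the smallest such n_0 is 11.

n_0 = 11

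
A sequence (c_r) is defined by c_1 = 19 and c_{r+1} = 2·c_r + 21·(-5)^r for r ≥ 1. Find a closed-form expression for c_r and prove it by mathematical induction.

c_r = -3(-5)^r + 2^(r + 1)

Computing the first terms: c_1 = 19, c_2 = -67, c_3 = 391. This suggests c_r = -3(-5)^r + 2^(r + 1).
For the base case r = 1: the formula gives 19 = 19 = c_1.
Inductive step: assume the claim holds for r = k, so c_k = -3(-5)^k + 2^(k + 1).
Then c_{k+1} = 2·c_k + 21·(-5)^k = 2·(-3(-5)^k + 2^(k + 1)) + 21·(-5)^k = -3(-5)^(k + 1) + 2^(k + 2) = -3(-5)^(k+1) + 2^((k+1) + 1),
which is the claimed formula at r = k+1.
Hence, by induction on r, the claim holds for every r ≥ 1.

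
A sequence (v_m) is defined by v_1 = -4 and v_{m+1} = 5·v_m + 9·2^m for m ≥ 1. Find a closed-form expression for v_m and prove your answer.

v_m = -3·2^m + 2·5^(m - 1)

Computing the first terms: v_1 = -4, v_2 = -2, v_3 = 26. This suggests v_m = -3·2^m + 2·5^(m - 1).
When m = 1: the formula gives -4 = -4 = v_1.
For the inductive step, assume it holds for an arbitrary p ≥ 1, so v_p = -3·2^p + 2·5^(p - 1).
Then v_{p+1} = 5·v_p + 9·2^p = 5·(-3·2^p + 2·5^(p - 1)) + 9·2^p = -3·2^(p + 1) + 2·5^p = -3·2^(p+1) + 2·5^((p+1) - 1),
which is the claimed formula at m = p+1.
This completes the induction.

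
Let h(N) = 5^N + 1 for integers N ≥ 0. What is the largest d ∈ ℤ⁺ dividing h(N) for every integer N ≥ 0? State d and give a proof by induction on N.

d = 2

Computing the first values: h(0) = 2 and h(1) = 6; gcd(2, 6) = 2, so d ≤ 2.
We prove 2 | 5^N + 1 for all N ≥ 0 by induction on N.
When N = 0: h(0) = 2 = 2·(1), so 2 | h(0).
Inductive step: suppose the statement holds for some i ≥ 0, i.e. 2 | h(i). Then
h(i+1) = 5^(i+1) + 1 = 5·(5^i + 1) - 4 = 5·h(i) - 4. The first term is divisible by 2 by the inductive hypothesis, and -4 is divisible by 2. Hence 2 | h(i+1).
This completes the induction.
Therefore the largest such d is 2.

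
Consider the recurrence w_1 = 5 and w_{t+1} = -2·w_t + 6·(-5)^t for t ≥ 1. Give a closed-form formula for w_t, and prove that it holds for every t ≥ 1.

Computing the first terms: w_1 = 5, w_2 = -40, w_3 = 230. This suggests w_t = -5(-2)^(t - 1) - 2(-5)^t.
When t = 1: the formula gives 5 = 5 = w_1.
Suppose the result is true for t = p, so w_p = -5(-2)^(p - 1) - 2(-5)^p.
Then w_{p+1} = -2·w_p + 6·(-5)^p = -2·(-5(-2)^(p - 1) - 2(-5)^p) + 6·(-5)^p = -5(-2)^p - 2(-5)^(p + 1) = -5(-2)^((p+1) - 1) - 2(-5)^(p+1),
which is the claimed formula at t = p+1.
By induction, the statement is established for all t ≥ 1.

w_t = -5(-2)^(t - 1) - 2(-5)^t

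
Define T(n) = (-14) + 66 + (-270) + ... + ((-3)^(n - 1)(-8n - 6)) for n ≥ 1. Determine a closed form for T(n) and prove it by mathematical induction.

We claim T(n) = 2(-3)^n(n + 1) - 2 for all n ≥ 1.
When n = 1: T(1) = -14, and the closed form gives -14. They agree.
Suppose the result is true for n = r, so T(r) = 2(-3)^r(r + 1) - 2.
Then T(r+1) = T(r) + ((-3)^r(-8r - 14)) = (2(-3)^r(r + 1) - 2) + ((-3)^r(-8r - 14)).
Simplifying, T(r+1) = -6(-3)^r·r - 12(-3)^r - 2 = 2(-3)^(r+1)((r+1) + 1) - 2,
which is the closed form with n = r+1.
This completes the induction.

T(n) = 2(-3)^n(n + 1) - 2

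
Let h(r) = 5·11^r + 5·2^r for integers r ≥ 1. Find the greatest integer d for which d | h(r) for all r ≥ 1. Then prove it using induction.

d = 5

Computing the first values: h(1) = 65 and h(2) = 625; gcd(65, 625) = 5, so d ≤ 5.
We prove 5 | 5·11^r + 5·2^r for all r ≥ 1 by induction on r.
Base case (r = 1): h(1) = 65 = 5·(13), so 5 | h(1).
Suppose the result is true for r = i, i.e. 5 | h(i). Then
h(i+1) − 11·h(i) = (5·11^(i+1) + 5·2^(i+1)) − 11·(5·11^i + 5·2^i) = (5)·2^i·(2 − 11) = (-45)·2^i. Since 5 | h(i) by the inductive hypothesis, 5 | 11·h(i); and 5 | -45 since -45 = 5·-9. Therefore 5 | h(i+1).
Hence, by induction on r, the claim holds for every r ≥ 1.
Therefore the largest such d is 5.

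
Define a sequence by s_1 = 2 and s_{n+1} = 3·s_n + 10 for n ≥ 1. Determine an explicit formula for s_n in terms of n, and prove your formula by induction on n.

s_n = 7·3^(n - 1) - 5

Computing the first terms: s_1 = 2, s_2 = 16, s_3 = 58. This suggests s_n = 7·3^(n - 1) - 5.
Base case (n = 1): the formula gives 2 = 2 = s_1.
Inductive step: assume the claim holds for n = m, so s_m = 7·3^(m - 1) - 5.
Then s_{m+1} = 3·s_m + 10 = 3·(7·3^(m - 1) - 5) + 10 = 7·3^m - 5 = 7·3^((m+1) - 1) - 5,
which is the claimed formula at n = m+1.
Hence, by induction on n, the claim holds for every n ≥ 1.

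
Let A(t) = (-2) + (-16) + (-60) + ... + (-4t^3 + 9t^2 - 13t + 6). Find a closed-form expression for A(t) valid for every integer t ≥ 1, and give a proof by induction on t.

We claim A(t) = -t(t^3 - t^2 + 3t - 1) for all t ≥ 1.
Base case (t = 1): A(1) = -2, and the closed form gives -2. They agree.
Inductive step: suppose the statement holds for some k ≥ 1, so A(k) = k(-k^3 + k^2 - 3k + 1).
Then A(k+1) = A(k) + (-4k^3 - 3k^2 - 7k - 2) = (k(-k^3 + k^2 - 3k + 1)) + (-4k^3 - 3k^2 - 7k - 2).
Simplifying, A(k+1) = -(k + 1)(k^3 + 2k^2 + 4k + 2) = -(k+1)((k+1)^3 - (k+1)^2 + 3(k+1) - 1),
which is the closed form with t = k+1.
By the principle of mathematical induction, the result holds for all t ≥ 1.

A(t) = -t(t^3 - t^2 + 3t - 1)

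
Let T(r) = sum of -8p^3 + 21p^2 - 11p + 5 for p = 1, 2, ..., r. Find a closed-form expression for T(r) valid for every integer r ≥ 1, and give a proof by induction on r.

T(r) = -r(2r^3 - 3r^2 - 3r - 3)

We claim T(r) = -r(2r^3 - 3r^2 - 3r - 3) for all r ≥ 1.
For the base case r = 1: T(1) = 7, and the closed form gives 7. They agree.
For the inductive step, assume it holds for an arbitrary p ≥ 1, so T(p) = p(-2p^3 + 3p^2 + 3p + 3).
Then T(p+1) = T(p) + (-8p^3 - 3p^2 + 7p + 7) = (p(-2p^3 + 3p^2 + 3p + 3)) + (-8p^3 - 3p^2 + 7p + 7).
Simplifying, T(p+1) = -(p + 1)(2p^3 + 3p^2 - 3p - 7) = -(p+1)(2(p+1)^3 - 3(p+1)^2 - 3(p+1) - 3),
which is the closed form with r = p+1.
By induction, the statement is established for all r ≥ 1.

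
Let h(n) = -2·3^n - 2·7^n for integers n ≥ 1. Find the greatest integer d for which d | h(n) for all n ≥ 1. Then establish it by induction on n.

Computing the first values: h(1) = -20 and h(2) = -116; gcd(-20, -116) = 4, so d ≤ 4.
We prove 4 | -2·3^n - 2·7^n for all n ≥ 1 by induction on n.
Base step (n = 1): h(1) = -20 = 4·(-5), so 4 | h(1).
For the inductive step, assume it holds for an arbitrary m ≥ 1, i.e. 4 | h(m). Then
h(m+1) − 7·h(m) = (-2·3^(m+1) - 2·7^(m+1)) − 7·(-2·3^m - 2·7^m) = (-2)·3^m·(3 − 7) = (8)·3^m. Since 4 | h(m) by the inductive hypothesis, 4 | 7·h(m); and 4 | 8 since 8 = 4·2. Therefore 4 | h(m+1).
By the principle of mathematical induction, the result holds for all n ≥ 1.
Therefore the largest such d is 4.

d = 4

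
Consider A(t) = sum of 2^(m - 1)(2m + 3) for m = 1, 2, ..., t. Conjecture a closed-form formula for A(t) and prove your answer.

We claim A(t) = 2^t(2t + 1) - 1 for all t ≥ 1.
When t = 1: A(1) = 5, and the closed form gives 5. They agree.
Inductive step: assume the claim holds for t = m, so A(m) = 2^m(2m + 1) - 1.
Then A(m+1) = A(m) + (2^m(2m + 5)) = (2^m(2m + 1) - 1) + (2^m(2m + 5)).
Simplifying, A(m+1) = 4·2^m·m + 6·2^m - 1 = 2^(m+1)(2(m+1) + 1) - 1,
which is the closed form with t = m+1.
By the principle of mathematical induction, the result holds for all t ≥ 1.

A(t) = 2^t(2t + 1) - 1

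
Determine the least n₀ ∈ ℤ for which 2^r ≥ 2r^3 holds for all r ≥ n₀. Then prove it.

At r = 11: 2048 < 2662, so the inequality fails and n₀ ≥ 12. We prove 2^r ≥ 2r^3 for all r ≥ 12.
For the base case r = 12: 2^r = 4096 and 2r^3 = 3456, so 4096 ≥ 3456.
Inductive step: assume the claim holds for r = p, so 2^p ≥ 2p^3.
Then 2^(p + 1) = 2·(2^p) ≥ 2·(2p^3).
Also, for p ≥ 12 we have 2·(2p^3) ≥ 2(p+1)^3, since 2 ≥ (1 + 1/p)^3 for all p ≥ 12.
Combining, 2^(p + 1) ≥ 2(p+1)^3.
This completes the induction.
Hence the smallest such n₀ is 12.

n₀ = 12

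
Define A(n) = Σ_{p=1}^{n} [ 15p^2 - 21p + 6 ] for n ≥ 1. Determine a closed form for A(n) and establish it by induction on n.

We claim A(n) = n(n - 1)(5n + 2) for all n ≥ 1.
Base case (n = 1): A(1) = 0, and the closed form gives 0. They agree.
For the inductive step, assume it holds for an arbitrary p ≥ 1, so A(p) = p(5p^2 - 3p - 2).
Then A(p+1) = A(p) + (3p(5p + 3)) = (p(5p^2 - 3p - 2)) + (3p(5p + 3)).
Simplifying, A(p+1) = p(p + 1)(5p + 7) = (p+1)((p+1) - 1)(5(p+1) + 2),
which is the closed form with n = p+1.
Hence, by induction on n, the claim holds for every n ≥ 1.

A(n) = n(n - 1)(5n + 2)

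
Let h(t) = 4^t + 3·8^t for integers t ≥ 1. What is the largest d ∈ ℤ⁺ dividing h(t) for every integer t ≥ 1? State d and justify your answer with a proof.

d = 4

Computing the first values: h(1) = 28 and h(2) = 208; gcd(28, 208) = 4, so d ≤ 4.
We prove 4 | 4^t + 3·8^t for all t ≥ 1 by induction on t.
Base step (t = 1): h(1) = 28 = 4·(7), so 4 | h(1).
For the inductive step, assume it holds for an arbitrary i ≥ 1, i.e. 4 | h(i). Then
h(i+1) − 8·h(i) = (4^(i+1) + 3·8^(i+1)) − 8·(4^i + 3·8^i) = (1)·4^i·(4 − 8) = (-4)·4^i. Since 4 | h(i) by the inductive hypothesis, 4 | 8·h(i); and 4 | -4 since -4 = 4·-1. Therefore 4 | h(i+1).
By induction, the statement is established for all t ≥ 1.
Therefore the largest such d is 4.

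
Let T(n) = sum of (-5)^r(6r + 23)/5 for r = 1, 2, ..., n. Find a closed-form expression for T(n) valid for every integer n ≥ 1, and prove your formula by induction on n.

T(n) = (-5)^n(n + 4) - 4

We claim T(n) = (-5)^n(n + 4) - 4 for all n ≥ 1.
When n = 1: T(1) = -29, and the closed form gives -29. They agree.
For the inductive step, assume it holds for an arbitrary r ≥ 1, so T(r) = (-5)^r(r + 4) - 4.
Then T(r+1) = T(r) + ((-5)^r(-6r - 29)) = ((-5)^r(r + 4) - 4) + ((-5)^r(-6r - 29)).
Simplifying, T(r+1) = -5(-5)^r·r - 25(-5)^r - 4 = (-5)^(r+1)((r+1) + 4) - 4,
which is the closed form with n = r+1.
This completes the induction.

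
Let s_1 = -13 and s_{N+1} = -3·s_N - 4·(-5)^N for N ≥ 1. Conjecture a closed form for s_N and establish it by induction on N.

Computing the first terms: s_1 = -13, s_2 = 59, s_3 = -277. This suggests s_N = (-3)^N + 2(-5)^N.
Base step (N = 1): the formula gives -13 = -13 = s_1.
For the inductive step, assume it holds for an arbitrary m ≥ 1, so s_m = (-3)^m + 2(-5)^m.
Then s_{m+1} = -3·s_m - 4·(-5)^m = -3·((-3)^m + 2(-5)^m) - 4·(-5)^m = (-3)^(m + 1) + 2(-5)^(m + 1),
which is the claimed formula at N = m+1.
This completes the induction.

s_N = (-3)^N + 2(-5)^N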